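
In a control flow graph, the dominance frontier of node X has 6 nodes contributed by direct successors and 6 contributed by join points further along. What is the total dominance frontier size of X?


DF(X) = direct successor contributions + join point contributions
= 6 + 6 = 12

12


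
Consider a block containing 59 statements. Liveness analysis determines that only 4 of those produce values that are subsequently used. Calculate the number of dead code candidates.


Dead code = total statements - live definitions
= 59 - 4 = 55

55


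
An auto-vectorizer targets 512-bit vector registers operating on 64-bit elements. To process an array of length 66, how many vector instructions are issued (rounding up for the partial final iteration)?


Width = 512 / 64 = 8 elements per vector op
Iterations = ceil(66 / 8) = 9

9


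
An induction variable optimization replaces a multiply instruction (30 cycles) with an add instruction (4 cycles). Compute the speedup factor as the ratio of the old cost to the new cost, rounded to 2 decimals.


Ratio = mult_cost / add_cost = 30 / 4 = 7.5

7.5


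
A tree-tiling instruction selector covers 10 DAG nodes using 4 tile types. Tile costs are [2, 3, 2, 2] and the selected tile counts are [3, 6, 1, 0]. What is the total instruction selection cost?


Total cost = sum(count_i * cost_i)
= 3*2 + 6*3 + 1*2 + 0*2
= 26

26


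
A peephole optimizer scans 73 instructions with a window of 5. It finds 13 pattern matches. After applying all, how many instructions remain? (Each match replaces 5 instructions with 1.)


Each match removes 4 instructions.
Total removed = 13 * 4 = 52
Remaining = 73 - 52 = 21

21


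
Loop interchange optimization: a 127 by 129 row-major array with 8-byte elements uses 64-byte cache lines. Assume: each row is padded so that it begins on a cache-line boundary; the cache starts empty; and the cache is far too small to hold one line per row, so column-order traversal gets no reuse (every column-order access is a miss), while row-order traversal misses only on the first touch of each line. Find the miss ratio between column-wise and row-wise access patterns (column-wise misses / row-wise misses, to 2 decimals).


Each row occupies 129 * 8 = 1032 bytes and starts on a line boundary, so it spans ceil(1032 / 64) = 17 cache lines.
Row-major traversal misses (one per line touched): 127 * ceil(129 * 8 / 64) = 2159
Column-major traversal misses (no reuse, every access misses): 127 * 129 = 16383
Ratio = 16383 / 2159 = 7.59

7.59


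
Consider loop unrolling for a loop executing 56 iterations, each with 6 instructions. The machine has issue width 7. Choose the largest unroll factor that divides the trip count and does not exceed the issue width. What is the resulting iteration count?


Largest divisor of 56 <= 7 is 7
New iterations = 56 / 7 = 8

8


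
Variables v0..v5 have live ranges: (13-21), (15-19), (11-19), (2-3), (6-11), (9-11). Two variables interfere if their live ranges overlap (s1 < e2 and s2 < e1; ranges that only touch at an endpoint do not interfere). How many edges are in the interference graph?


Check all pairs for overlapping intervals.
Two intervals (s1,e1) and (s2,e2) overlap if s1 < e2 and s2 < e1.
v0 (13-21) vs v1..v5: overlaps v1, v2 -> 2
v1 (15-19) vs v2..v5: overlaps v2 -> 1
v2 (11-19) vs v3..v5: overlaps none -> 0
v3 (2-3) vs v4..v5: overlaps none -> 0
v4 (6-11) vs v5: overlaps v5 -> 1
Total overlapping pairs = 2 + 1 + 0 + 0 + 1 = 4

4


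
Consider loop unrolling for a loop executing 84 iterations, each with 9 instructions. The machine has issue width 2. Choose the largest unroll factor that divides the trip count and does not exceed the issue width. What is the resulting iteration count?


Largest divisor of 84 <= 2 is 2
New iterations = 84 / 2 = 42

42


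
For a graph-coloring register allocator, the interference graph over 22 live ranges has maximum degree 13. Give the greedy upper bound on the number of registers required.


Greedy coloring never needs more than (max_degree + 1) colors: when coloring a vertex, at most max_degree neighbors are already colored.
Upper bound = 13 + 1 = 14

14


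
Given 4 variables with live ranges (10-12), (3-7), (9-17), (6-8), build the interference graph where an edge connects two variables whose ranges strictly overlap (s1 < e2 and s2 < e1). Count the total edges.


Check all pairs for overlapping intervals.
Two intervals (s1,e1) and (s2,e2) overlap if s1 < e2 and s2 < e1.
v0 (10-12) vs v1..v3: overlaps v2 -> 1
v1 (3-7) vs v2..v3: overlaps v3 -> 1
v2 (9-17) vs v3: overlaps none -> 0
Total overlapping pairs = 1 + 1 + 0 = 2

2


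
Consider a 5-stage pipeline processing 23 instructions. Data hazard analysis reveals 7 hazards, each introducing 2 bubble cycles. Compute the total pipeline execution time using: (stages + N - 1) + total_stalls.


Base cycles = 5 + 23 - 1 = 27
Total stalls = 7 * 2 = 14
Total = 27 + 14 = 41

41


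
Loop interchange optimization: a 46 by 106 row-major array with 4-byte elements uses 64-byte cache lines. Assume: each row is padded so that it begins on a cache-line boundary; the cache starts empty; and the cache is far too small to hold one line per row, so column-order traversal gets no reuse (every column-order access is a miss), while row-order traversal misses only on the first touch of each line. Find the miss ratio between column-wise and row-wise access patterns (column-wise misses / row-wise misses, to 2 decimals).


Each row occupies 106 * 4 = 424 bytes and starts on a line boundary, so it spans ceil(424 / 64) = 7 cache lines.
Row-major traversal misses (one per line touched): 46 * ceil(106 * 4 / 64) = 322
Column-major traversal misses (no reuse, every access misses): 46 * 106 = 4876
Ratio = 4876 / 322 = 15.14

15.14


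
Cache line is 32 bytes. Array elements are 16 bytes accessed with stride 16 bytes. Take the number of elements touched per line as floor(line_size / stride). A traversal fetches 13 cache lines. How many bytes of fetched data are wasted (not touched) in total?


Elements per line = floor(32 / 16) = 2
Bytes used per line = 2 * 16 = 32
Wasted per line = 32 - 32 = 0
Total wasted = 0 * 13 = 0

0


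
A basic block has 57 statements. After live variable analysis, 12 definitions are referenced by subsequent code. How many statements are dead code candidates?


Dead code = total statements - live definitions
= 57 - 12 = 45

45


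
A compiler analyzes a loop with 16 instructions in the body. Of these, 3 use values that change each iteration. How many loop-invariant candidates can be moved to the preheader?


Invariant candidates = total - loop-dependent
= 16 - 3 = 13

13


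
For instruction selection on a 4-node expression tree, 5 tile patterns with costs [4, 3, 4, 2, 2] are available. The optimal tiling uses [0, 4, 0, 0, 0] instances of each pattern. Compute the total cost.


Total cost = sum(count_i * cost_i)
= 0*4 + 4*3 + 0*4 + 0*2 + 0*2
= 12

12


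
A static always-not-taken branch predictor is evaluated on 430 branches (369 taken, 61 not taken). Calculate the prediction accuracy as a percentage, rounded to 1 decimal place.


Predictor: always-not-taken
Correct predictions = 61
Accuracy = 61 / 430 * 100 = 14.2%

14.2


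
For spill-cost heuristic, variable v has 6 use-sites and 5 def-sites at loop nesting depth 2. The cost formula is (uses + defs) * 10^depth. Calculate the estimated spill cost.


uses + defs = 6 + 5 = 11
10^2 = 100
Spill cost = 11 * 100 = 1100

1100


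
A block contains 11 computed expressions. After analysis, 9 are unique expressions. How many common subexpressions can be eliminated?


CSE count = total expressions - unique expressions
= 11 - 9 = 2

2


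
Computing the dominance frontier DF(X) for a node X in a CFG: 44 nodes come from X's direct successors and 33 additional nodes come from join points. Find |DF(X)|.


DF(X) = direct successor contributions + join point contributions
= 44 + 33 = 77

77


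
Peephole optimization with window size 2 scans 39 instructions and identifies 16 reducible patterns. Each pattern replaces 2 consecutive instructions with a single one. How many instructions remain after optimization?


Each match removes 1 instructions.
Total removed = 16 * 1 = 16
Remaining = 39 - 16 = 23

23


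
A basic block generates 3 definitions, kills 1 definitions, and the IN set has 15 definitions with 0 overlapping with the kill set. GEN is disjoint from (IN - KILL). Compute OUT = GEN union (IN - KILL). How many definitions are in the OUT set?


IN - KILL: 15 - 0 = 15 surviving definitions
OUT = GEN + surviving = 3 + 15 = 18

18


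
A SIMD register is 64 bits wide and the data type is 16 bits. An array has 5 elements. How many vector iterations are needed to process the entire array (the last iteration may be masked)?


Width = 64 / 16 = 4 elements per vector op
Iterations = ceil(5 / 4) = 2

2


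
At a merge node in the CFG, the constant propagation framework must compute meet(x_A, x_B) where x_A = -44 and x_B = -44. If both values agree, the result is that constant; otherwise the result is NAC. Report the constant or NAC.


Meet operation: if both paths give the same constant, result is that constant; if they differ, result is NAC (not-a-constant).
Path A: -44, Path B: -44 -> equal
Result: constant -> -44

-44


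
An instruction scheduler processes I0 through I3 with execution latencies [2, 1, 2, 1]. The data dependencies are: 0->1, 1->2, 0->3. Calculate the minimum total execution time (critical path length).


Compute longest path through dependency graph: dist(Ik) = max over predecessors of dist + latency(Ik).
dist(I0) = latency 2 = 2
dist(I1) = dist(I0) + 1 = 2 + 1 = 3
dist(I2) = dist(I1) + 2 = 3 + 2 = 5
dist(I3) = dist(I0) + 1 = 2 + 1 = 3
Critical path = max dist = 5

5


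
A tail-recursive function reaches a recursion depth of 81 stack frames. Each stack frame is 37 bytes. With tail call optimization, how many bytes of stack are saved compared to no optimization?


Without TCO: 81 * 37 = 2997 bytes
With TCO: reuse 1 frame = 37 bytes
Savings = 2997 - 37 = 2960

2960


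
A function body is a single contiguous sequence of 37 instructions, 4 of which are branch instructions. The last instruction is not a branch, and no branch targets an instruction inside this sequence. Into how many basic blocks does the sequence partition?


With no in-sequence branch targets, the leaders are the first instruction plus the instruction after each branch.
Number of basic blocks = branches + 1
= 4 + 1 = 5

5


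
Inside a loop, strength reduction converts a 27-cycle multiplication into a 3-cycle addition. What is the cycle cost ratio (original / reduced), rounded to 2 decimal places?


Ratio = mult_cost / add_cost = 27 / 3 = 9.0

9.0


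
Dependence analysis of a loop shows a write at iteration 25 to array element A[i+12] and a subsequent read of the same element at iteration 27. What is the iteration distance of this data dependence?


Distance = read iteration - write iteration
= 27 - 25 = 2

2


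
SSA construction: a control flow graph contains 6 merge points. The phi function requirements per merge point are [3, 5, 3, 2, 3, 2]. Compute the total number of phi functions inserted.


Total phi functions = sum of phi functions at each join node
= 3 + 5 + 3 + 2 + 3 + 2 = 18

18


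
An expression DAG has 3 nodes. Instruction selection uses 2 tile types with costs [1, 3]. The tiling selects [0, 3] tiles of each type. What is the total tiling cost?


Total cost = sum(count_i * cost_i)
= 0*1 + 3*3
= 9

9


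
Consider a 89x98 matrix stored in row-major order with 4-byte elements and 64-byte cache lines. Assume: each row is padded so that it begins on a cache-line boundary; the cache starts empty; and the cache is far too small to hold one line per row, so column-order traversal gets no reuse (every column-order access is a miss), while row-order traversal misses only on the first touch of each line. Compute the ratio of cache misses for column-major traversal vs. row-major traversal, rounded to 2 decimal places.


Each row occupies 98 * 4 = 392 bytes and starts on a line boundary, so it spans ceil(392 / 64) = 7 cache lines.
Row-major traversal misses (one per line touched): 89 * ceil(98 * 4 / 64) = 623
Column-major traversal misses (no reuse, every access misses): 89 * 98 = 8722
Ratio = 8722 / 623 = 14.0

14.0


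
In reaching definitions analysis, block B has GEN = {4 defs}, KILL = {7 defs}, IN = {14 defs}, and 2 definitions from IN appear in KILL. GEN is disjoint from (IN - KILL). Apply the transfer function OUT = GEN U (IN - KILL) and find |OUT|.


IN - KILL: 14 - 2 = 12 surviving definitions
OUT = GEN + surviving = 4 + 12 = 16

16


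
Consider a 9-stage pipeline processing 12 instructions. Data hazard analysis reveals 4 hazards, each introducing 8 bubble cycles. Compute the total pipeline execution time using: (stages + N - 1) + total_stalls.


Base cycles = 9 + 12 - 1 = 20
Total stalls = 4 * 8 = 32
Total = 20 + 32 = 52

52


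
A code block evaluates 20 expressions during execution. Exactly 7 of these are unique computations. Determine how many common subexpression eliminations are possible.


CSE count = total expressions - unique expressions
= 20 - 7 = 13

13


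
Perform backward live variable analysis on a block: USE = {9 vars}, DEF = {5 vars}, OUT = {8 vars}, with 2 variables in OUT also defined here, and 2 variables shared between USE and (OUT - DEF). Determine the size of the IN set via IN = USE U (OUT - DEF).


OUT - DEF: 8 - 2 = 6
|IN| = |USE| + |OUT - DEF| - |USE ∩ (OUT - DEF)| = 9 + 6 - 2 = 13

13


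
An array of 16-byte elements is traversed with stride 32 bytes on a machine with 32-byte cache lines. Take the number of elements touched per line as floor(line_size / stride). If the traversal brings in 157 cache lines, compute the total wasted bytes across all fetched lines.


Elements per line = floor(32 / 32) = 1
Bytes used per line = 1 * 16 = 16
Wasted per line = 32 - 16 = 16
Total wasted = 16 * 157 = 2512

2512


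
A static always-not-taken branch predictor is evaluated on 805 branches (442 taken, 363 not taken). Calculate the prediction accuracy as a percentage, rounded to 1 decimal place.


Predictor: always-not-taken
Correct predictions = 363
Accuracy = 363 / 805 * 100 = 45.1%

45.1


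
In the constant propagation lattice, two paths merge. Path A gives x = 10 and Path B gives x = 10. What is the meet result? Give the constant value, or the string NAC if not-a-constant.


Meet operation: if both paths give the same constant, result is that constant; if they differ, result is NAC (not-a-constant).
Path A: 10, Path B: 10 -> equal
Result: constant -> 10

10


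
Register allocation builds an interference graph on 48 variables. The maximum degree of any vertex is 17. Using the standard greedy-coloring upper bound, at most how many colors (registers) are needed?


Greedy coloring never needs more than (max_degree + 1) colors: when coloring a vertex, at most max_degree neighbors are already colored.
Upper bound = 17 + 1 = 18

18


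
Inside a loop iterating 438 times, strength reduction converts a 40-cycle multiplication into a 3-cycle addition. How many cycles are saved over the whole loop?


Per-iteration saving = 40 - 3 = 37
Total saved = 438 * 37 = 16206

16206


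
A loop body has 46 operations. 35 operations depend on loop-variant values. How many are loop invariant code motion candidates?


Invariant candidates = total - loop-dependent
= 46 - 35 = 11

11


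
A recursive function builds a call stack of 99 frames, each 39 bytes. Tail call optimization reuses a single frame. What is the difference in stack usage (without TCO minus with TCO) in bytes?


Without TCO: 99 * 39 = 3861 bytes
With TCO: reuse 1 frame = 39 bytes
Savings = 3861 - 39 = 3822

3822


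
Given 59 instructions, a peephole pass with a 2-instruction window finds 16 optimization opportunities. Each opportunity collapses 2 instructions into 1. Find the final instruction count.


Each match removes 1 instructions.
Total removed = 16 * 1 = 16
Remaining = 59 - 16 = 43

43


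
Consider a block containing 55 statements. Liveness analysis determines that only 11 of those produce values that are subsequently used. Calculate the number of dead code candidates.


Dead code = total statements - live definitions
= 55 - 11 = 44

44


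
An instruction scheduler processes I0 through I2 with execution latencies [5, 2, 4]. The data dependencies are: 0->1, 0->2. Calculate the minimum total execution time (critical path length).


Compute longest path through dependency graph: dist(Ik) = max over predecessors of dist + latency(Ik).
dist(I0) = latency 5 = 5
dist(I1) = dist(I0) + 2 = 5 + 2 = 7
dist(I2) = dist(I0) + 4 = 5 + 4 = 9
Critical path = max dist = 9

9


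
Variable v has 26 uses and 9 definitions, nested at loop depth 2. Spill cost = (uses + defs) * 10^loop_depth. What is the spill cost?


uses + defs = 26 + 9 = 35
10^2 = 100
Spill cost = 35 * 100 = 3500

3500


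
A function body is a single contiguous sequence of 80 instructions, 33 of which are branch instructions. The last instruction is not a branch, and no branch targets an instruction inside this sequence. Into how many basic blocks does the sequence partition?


With no in-sequence branch targets, the leaders are the first instruction plus the instruction after each branch.
Number of basic blocks = branches + 1
= 33 + 1 = 34

34


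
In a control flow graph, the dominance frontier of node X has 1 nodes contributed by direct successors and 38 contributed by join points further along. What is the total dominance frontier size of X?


DF(X) = direct successor contributions + join point contributions
= 1 + 38 = 39

39


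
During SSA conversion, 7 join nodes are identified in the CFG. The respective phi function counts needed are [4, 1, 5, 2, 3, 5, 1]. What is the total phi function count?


Total phi functions = sum of phi functions at each join node
= 4 + 1 + 5 + 2 + 3 + 5 + 1 = 21

21


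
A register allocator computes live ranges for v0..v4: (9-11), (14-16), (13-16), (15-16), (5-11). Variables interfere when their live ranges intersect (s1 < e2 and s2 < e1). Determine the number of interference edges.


Check all pairs for overlapping intervals.
Two intervals (s1,e1) and (s2,e2) overlap if s1 < e2 and s2 < e1.
v0 (9-11) vs v1..v4: overlaps v4 -> 1
v1 (14-16) vs v2..v4: overlaps v2, v3 -> 2
v2 (13-16) vs v3..v4: overlaps v3 -> 1
v3 (15-16) vs v4: overlaps none -> 0
Total overlapping pairs = 1 + 2 + 1 + 0 = 4

4


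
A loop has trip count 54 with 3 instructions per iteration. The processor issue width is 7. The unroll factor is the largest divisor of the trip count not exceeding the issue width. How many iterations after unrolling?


Largest divisor of 54 <= 7 is 6
New iterations = 54 / 6 = 9

9


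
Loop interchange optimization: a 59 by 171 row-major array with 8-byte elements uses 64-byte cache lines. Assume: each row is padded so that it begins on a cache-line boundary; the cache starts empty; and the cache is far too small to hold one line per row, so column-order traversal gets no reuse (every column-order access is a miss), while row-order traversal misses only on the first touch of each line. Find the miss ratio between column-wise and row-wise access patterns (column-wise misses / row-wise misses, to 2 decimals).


Each row occupies 171 * 8 = 1368 bytes and starts on a line boundary, so it spans ceil(1368 / 64) = 22 cache lines.
Row-major traversal misses (one per line touched): 59 * ceil(171 * 8 / 64) = 1298
Column-major traversal misses (no reuse, every access misses): 59 * 171 = 10089
Ratio = 10089 / 1298 = 7.77

7.77


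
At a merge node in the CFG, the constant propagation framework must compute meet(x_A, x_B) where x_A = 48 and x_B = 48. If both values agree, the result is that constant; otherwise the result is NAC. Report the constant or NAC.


Meet operation: if both paths give the same constant, result is that constant; if they differ, result is NAC (not-a-constant).
Path A: 48, Path B: 48 -> equal
Result: constant -> 48

48


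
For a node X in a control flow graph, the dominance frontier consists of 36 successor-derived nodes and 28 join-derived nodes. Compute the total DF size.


DF(X) = direct successor contributions + join point contributions
= 36 + 28 = 64

64


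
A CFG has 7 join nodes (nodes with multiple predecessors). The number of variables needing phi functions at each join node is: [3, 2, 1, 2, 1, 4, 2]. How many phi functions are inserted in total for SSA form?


Total phi functions = sum of phi functions at each join node
= 3 + 2 + 1 + 2 + 1 + 4 + 2 = 15

15


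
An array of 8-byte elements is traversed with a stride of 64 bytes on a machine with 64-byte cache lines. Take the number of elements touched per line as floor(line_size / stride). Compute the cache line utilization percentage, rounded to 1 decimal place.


Elements per cache line = floor(64 / 64) = 1
Bytes used = 1 * 8 = 8
Utilization = 8 / 64 * 100 = 12.5%

12.5


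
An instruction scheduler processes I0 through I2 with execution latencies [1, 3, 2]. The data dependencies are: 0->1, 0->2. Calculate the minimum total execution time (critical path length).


Compute longest path through dependency graph: dist(Ik) = max over predecessors of dist + latency(Ik).
dist(I0) = latency 1 = 1
dist(I1) = dist(I0) + 3 = 1 + 3 = 4
dist(I2) = dist(I0) + 2 = 1 + 2 = 3
Critical path = max dist = 4

4


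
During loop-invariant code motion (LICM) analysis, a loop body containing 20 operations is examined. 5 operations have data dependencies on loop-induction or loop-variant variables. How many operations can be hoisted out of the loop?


Invariant candidates = total - loop-dependent
= 20 - 5 = 15

15


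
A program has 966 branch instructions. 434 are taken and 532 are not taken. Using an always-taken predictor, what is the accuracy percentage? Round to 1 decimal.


Predictor: always-taken
Correct predictions = 434
Accuracy = 434 / 966 * 100 = 44.9%

44.9


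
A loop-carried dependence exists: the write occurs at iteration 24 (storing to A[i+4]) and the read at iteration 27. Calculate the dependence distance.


Distance = read iteration - write iteration
= 27 - 24 = 3

3


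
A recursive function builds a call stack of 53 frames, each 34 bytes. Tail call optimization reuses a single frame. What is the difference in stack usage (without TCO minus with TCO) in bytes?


Without TCO: 53 * 34 = 1802 bytes
With TCO: reuse 1 frame = 34 bytes
Savings = 1802 - 34 = 1768

1768


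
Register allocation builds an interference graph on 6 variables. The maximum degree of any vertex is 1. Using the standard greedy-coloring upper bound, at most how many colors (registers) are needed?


Greedy coloring never needs more than (max_degree + 1) colors: when coloring a vertex, at most max_degree neighbors are already colored.
Upper bound = 1 + 1 = 2

2


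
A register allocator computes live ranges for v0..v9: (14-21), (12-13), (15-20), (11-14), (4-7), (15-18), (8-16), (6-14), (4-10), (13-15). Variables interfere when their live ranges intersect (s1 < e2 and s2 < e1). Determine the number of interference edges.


Check all pairs for overlapping intervals.
Two intervals (s1,e1) and (s2,e2) overlap if s1 < e2 and s2 < e1.
v0 (14-21) vs v1..v9: overlaps v2, v5, v6, v9 -> 4
v1 (12-13) vs v2..v9: overlaps v3, v6, v7 -> 3
v2 (15-20) vs v3..v9: overlaps v5, v6 -> 2
v3 (11-14) vs v4..v9: overlaps v6, v7, v9 -> 3
v4 (4-7) vs v5..v9: overlaps v7, v8 -> 2
v5 (15-18) vs v6..v9: overlaps v6 -> 1
v6 (8-16) vs v7..v9: overlaps v7, v8, v9 -> 3
v7 (6-14) vs v8..v9: overlaps v8, v9 -> 2
v8 (4-10) vs v9: overlaps none -> 0
Total overlapping pairs = 4 + 3 + 2 + 3 + 2 + 1 + 3 + 2 + 0 = 20

20


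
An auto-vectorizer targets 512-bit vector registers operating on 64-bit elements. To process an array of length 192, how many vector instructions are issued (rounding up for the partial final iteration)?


Width = 512 / 64 = 8 elements per vector op
Iterations = ceil(192 / 8) = 24

24


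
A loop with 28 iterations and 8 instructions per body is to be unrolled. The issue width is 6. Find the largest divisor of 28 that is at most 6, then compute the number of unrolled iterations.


Largest divisor of 28 <= 6 is 4
New iterations = 28 / 4 = 7

7


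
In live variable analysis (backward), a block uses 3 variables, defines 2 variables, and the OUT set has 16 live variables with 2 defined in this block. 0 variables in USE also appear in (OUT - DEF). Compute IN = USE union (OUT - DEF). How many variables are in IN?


OUT - DEF: 16 - 2 = 14
|IN| = |USE| + |OUT - DEF| - |USE ∩ (OUT - DEF)| = 3 + 14 - 0 = 17

17


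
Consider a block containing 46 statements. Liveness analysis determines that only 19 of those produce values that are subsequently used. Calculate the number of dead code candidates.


Dead code = total statements - live definitions
= 46 - 19 = 27

27


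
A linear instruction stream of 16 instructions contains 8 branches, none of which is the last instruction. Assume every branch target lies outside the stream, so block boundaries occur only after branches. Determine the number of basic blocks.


With no in-sequence branch targets, the leaders are the first instruction plus the instruction after each branch.
Number of basic blocks = branches + 1
= 8 + 1 = 9

9


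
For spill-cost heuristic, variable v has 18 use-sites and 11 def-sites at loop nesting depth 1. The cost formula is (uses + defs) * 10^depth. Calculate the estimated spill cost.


uses + defs = 18 + 11 = 29
10^1 = 10
Spill cost = 29 * 10 = 290

290


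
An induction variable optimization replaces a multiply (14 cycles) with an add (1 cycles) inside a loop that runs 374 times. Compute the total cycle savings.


Per-iteration saving = 14 - 1 = 13
Total saved = 374 * 13 = 4862

4862


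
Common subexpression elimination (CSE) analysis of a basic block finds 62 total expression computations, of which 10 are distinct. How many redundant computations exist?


CSE count = total expressions - unique expressions
= 62 - 10 = 52

52


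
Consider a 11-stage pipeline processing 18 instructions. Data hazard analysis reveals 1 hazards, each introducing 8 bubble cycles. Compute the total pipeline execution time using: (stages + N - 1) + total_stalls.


Base cycles = 11 + 18 - 1 = 28
Total stalls = 1 * 8 = 8
Total = 28 + 8 = 36

36


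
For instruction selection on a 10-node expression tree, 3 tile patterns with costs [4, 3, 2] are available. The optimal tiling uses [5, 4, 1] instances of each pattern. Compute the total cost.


Total cost = sum(count_i * cost_i)
= 5*4 + 4*3 + 1*2
= 34

34


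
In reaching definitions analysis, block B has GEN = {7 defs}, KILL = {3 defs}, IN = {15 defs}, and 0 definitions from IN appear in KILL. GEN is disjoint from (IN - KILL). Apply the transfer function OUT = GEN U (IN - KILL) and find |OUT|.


IN - KILL: 15 - 0 = 15 surviving definitions
OUT = GEN + surviving = 7 + 15 = 22

22


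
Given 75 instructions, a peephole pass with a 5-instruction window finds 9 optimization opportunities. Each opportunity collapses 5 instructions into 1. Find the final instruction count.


Each match removes 4 instructions.
Total removed = 9 * 4 = 36
Remaining = 75 - 36 = 39

39


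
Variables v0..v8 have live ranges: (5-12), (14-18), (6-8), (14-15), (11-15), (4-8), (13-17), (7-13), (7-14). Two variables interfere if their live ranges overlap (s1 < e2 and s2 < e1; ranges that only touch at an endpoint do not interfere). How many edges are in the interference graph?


Check all pairs for overlapping intervals.
Two intervals (s1,e1) and (s2,e2) overlap if s1 < e2 and s2 < e1.
v0 (5-12) vs v1..v8: overlaps v2, v4, v5, v7, v8 -> 5
v1 (14-18) vs v2..v8: overlaps v3, v4, v6 -> 3
v2 (6-8) vs v3..v8: overlaps v5, v7, v8 -> 3
v3 (14-15) vs v4..v8: overlaps v4, v6 -> 2
v4 (11-15) vs v5..v8: overlaps v6, v7, v8 -> 3
v5 (4-8) vs v6..v8: overlaps v7, v8 -> 2
v6 (13-17) vs v7..v8: overlaps v8 -> 1
v7 (7-13) vs v8: overlaps v8 -> 1
Total overlapping pairs = 5 + 3 + 3 + 2 + 3 + 2 + 1 + 1 = 20

20


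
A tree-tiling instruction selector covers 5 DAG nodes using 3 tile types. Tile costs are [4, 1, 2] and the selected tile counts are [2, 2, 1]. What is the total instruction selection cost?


Total cost = sum(count_i * cost_i)
= 2*4 + 2*1 + 1*2
= 12

12


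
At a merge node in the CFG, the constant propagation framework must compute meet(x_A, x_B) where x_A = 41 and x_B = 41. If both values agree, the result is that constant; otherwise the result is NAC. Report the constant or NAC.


Meet operation: if both paths give the same constant, result is that constant; if they differ, result is NAC (not-a-constant).
Path A: 41, Path B: 41 -> equal
Result: constant -> 41

41


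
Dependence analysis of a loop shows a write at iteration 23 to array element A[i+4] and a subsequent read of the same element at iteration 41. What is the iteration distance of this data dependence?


Distance = read iteration - write iteration
= 41 - 23 = 18

18


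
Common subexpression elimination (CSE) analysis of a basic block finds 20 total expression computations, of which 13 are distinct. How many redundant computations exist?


CSE count = total expressions - unique expressions
= 20 - 13 = 7

7


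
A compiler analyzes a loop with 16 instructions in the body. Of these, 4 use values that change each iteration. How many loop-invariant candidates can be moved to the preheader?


Invariant candidates = total - loop-dependent
= 16 - 4 = 12

12


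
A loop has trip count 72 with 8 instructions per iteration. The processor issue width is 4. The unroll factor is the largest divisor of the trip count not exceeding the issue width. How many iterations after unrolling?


Largest divisor of 72 <= 4 is 4
New iterations = 72 / 4 = 18

18


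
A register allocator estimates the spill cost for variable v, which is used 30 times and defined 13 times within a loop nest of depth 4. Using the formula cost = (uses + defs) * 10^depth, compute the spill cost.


uses + defs = 30 + 13 = 43
10^4 = 10000
Spill cost = 43 * 10000 = 430000

430000


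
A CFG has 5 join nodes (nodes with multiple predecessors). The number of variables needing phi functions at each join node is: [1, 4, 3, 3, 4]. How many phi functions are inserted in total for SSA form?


Total phi functions = sum of phi functions at each join node
= 1 + 4 + 3 + 3 + 4 = 15

15


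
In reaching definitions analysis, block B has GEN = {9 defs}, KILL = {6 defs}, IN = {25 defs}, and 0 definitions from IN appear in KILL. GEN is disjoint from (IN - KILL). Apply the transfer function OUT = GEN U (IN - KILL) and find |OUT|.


IN - KILL: 25 - 0 = 25 surviving definitions
OUT = GEN + surviving = 9 + 25 = 34

34


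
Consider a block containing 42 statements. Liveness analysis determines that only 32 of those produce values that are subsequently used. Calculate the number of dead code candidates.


Dead code = total statements - live definitions
= 42 - 32 = 10

10


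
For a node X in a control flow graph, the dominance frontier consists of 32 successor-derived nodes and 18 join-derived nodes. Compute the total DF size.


DF(X) = direct successor contributions + join point contributions
= 32 + 18 = 50

50


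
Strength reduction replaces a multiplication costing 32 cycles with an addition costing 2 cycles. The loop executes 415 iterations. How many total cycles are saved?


Per-iteration saving = 32 - 2 = 30
Total saved = 415 * 30 = 12450

12450


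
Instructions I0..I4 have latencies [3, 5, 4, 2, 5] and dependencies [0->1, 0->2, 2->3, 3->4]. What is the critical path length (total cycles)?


Compute longest path through dependency graph: dist(Ik) = max over predecessors of dist + latency(Ik).
dist(I0) = latency 3 = 3
dist(I1) = dist(I0) + 5 = 3 + 5 = 8
dist(I2) = dist(I0) + 4 = 3 + 4 = 7
dist(I3) = dist(I2) + 2 = 7 + 2 = 9
dist(I4) = dist(I3) + 5 = 9 + 5 = 14
Critical path = max dist = 14

14


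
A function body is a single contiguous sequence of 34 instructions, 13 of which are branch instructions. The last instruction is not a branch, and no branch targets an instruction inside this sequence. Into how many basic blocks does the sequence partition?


With no in-sequence branch targets, the leaders are the first instruction plus the instruction after each branch.
Number of basic blocks = branches + 1
= 13 + 1 = 14

14


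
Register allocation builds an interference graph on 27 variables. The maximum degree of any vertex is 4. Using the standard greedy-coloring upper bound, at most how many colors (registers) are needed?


Greedy coloring never needs more than (max_degree + 1) colors: when coloring a vertex, at most max_degree neighbors are already colored.
Upper bound = 4 + 1 = 5

5


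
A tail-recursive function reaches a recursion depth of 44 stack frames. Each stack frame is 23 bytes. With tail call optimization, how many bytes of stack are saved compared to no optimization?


Without TCO: 44 * 23 = 1012 bytes
With TCO: reuse 1 frame = 23 bytes
Savings = 1012 - 23 = 989

989


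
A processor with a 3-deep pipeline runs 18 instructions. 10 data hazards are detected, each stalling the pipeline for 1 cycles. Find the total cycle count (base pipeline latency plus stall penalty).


Base cycles = 3 + 18 - 1 = 20
Total stalls = 10 * 1 = 10
Total = 20 + 10 = 30

30


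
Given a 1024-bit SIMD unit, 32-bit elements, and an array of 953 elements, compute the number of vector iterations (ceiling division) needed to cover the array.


Width = 1024 / 32 = 32 elements per vector op
Iterations = ceil(953 / 32) = 30

30


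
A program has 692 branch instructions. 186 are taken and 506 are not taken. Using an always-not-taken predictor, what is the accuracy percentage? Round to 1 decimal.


Predictor: always-not-taken
Correct predictions = 506
Accuracy = 506 / 692 * 100 = 73.1%

73.1


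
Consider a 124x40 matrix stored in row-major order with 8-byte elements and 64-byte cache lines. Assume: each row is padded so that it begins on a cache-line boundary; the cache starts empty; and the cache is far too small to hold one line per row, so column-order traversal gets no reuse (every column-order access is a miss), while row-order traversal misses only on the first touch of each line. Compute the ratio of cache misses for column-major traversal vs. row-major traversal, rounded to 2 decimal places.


Each row occupies 40 * 8 = 320 bytes and starts on a line boundary, so it spans ceil(320 / 64) = 5 cache lines.
Row-major traversal misses (one per line touched): 124 * ceil(40 * 8 / 64) = 620
Column-major traversal misses (no reuse, every access misses): 124 * 40 = 4960
Ratio = 4960 / 620 = 8.0

8.0


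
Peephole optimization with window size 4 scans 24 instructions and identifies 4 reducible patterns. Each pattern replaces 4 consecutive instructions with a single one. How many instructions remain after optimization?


Each match removes 3 instructions.
Total removed = 4 * 3 = 12
Remaining = 24 - 12 = 12

12


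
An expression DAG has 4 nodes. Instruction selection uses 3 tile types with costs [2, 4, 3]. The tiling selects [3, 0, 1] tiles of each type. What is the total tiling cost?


Total cost = sum(count_i * cost_i)
= 3*2 + 0*4 + 1*3
= 9

9


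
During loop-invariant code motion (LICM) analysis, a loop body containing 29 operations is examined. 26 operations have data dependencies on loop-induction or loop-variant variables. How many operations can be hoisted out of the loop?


Invariant candidates = total - loop-dependent
= 29 - 26 = 3

3


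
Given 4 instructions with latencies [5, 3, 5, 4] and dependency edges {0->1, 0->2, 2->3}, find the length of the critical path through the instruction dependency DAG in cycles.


Compute longest path through dependency graph: dist(Ik) = max over predecessors of dist + latency(Ik).
dist(I0) = latency 5 = 5
dist(I1) = dist(I0) + 3 = 5 + 3 = 8
dist(I2) = dist(I0) + 5 = 5 + 5 = 10
dist(I3) = dist(I2) + 4 = 10 + 4 = 14
Critical path = max dist = 14

14


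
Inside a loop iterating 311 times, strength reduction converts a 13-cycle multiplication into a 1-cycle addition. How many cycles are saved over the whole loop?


Per-iteration saving = 13 - 1 = 12
Total saved = 311 * 12 = 3732

3732


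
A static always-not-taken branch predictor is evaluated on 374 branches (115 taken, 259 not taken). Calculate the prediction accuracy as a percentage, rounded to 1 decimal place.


Predictor: always-not-taken
Correct predictions = 259
Accuracy = 259 / 374 * 100 = 69.3%

69.3


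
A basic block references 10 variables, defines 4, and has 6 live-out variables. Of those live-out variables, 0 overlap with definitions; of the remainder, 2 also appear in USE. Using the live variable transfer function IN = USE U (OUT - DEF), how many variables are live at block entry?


OUT - DEF: 6 - 0 = 6
|IN| = |USE| + |OUT - DEF| - |USE ∩ (OUT - DEF)| = 10 + 6 - 2 = 14

14


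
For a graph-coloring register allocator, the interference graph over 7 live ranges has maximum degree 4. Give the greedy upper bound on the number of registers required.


Greedy coloring never needs more than (max_degree + 1) colors: when coloring a vertex, at most max_degree neighbors are already colored.
Upper bound = 4 + 1 = 5

5


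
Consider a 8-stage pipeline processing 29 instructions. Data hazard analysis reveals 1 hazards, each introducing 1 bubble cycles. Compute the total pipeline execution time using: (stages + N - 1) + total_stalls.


Base cycles = 8 + 29 - 1 = 36
Total stalls = 1 * 1 = 1
Total = 36 + 1 = 37

37


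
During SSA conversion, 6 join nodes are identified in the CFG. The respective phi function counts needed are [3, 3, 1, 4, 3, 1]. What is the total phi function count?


Total phi functions = sum of phi functions at each join node
= 3 + 3 + 1 + 4 + 3 + 1 = 15

15


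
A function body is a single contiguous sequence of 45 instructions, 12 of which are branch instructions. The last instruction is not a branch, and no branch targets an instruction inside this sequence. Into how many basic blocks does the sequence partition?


With no in-sequence branch targets, the leaders are the first instruction plus the instruction after each branch.
Number of basic blocks = branches + 1
= 12 + 1 = 13

13


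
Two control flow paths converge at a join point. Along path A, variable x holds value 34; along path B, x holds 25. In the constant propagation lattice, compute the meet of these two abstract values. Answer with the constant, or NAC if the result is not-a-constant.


Meet operation: if both paths give the same constant, result is that constant; if they differ, result is NAC (not-a-constant).
Path A: 34, Path B: 25 -> differ
Result: not-a-constant -> NAC

NAC


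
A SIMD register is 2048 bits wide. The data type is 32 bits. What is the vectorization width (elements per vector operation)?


Width = SIMD bits / data type bits
= 2048 / 32 = 64

64


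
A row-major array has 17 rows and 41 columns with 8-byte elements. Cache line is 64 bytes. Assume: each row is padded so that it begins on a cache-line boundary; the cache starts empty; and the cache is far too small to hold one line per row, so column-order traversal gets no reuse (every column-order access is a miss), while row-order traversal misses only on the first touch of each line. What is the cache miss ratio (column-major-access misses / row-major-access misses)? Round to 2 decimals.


Each row occupies 41 * 8 = 328 bytes and starts on a line boundary, so it spans ceil(328 / 64) = 6 cache lines.
Row-major traversal misses (one per line touched): 17 * ceil(41 * 8 / 64) = 102
Column-major traversal misses (no reuse, every access misses): 17 * 41 = 697
Ratio = 697 / 102 = 6.83

6.83
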